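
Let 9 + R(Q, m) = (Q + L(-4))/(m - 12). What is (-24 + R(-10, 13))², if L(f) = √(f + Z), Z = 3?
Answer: (43 - I)² ≈ 1848.0 - 86.0*I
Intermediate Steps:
L(f) = √(3 + f) (L(f) = √(f + 3) = √(3 + f))
R(Q, m) = -9 + (I + Q)/(-12 + m) (R(Q, m) = -9 + (Q + √(3 - 4))/(m - 12) = -9 + (Q + √(-1))/(-12 + m) = -9 + (Q + I)/(-12 + m) = -9 + (I + Q)/(-12 + m))
(-24 + R(-10, 13))² = (-24 + (108 + I - 10 - 9*13)/(-12 + 13))² = (-24 + (108 + I - 10 - 117)/1)² = (-24 + 1*(-19 + I))² = (-24 + (-19 + I))² = (-43 + I)²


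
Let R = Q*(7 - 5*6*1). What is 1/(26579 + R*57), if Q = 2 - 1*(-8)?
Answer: 1/13469 ≈ 7.4245e-5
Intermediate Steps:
Q = 10 (Q = 2 + 8 = 10)
R = -230 (R = 10*(7 - 5*6*1) = 10*(7 - 30*1) = 10*(7 - 30) = 10*(-23) = -230)
1/(26579 + R*57) = 1/(26579 - 230*57) = 1/(26579 - 13110) = 1/13469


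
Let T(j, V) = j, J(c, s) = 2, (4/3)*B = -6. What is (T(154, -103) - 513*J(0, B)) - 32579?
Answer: -33451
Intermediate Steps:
B = -9/2 (B = (3/4)*(-6) = -9/2 ≈ -4.5000)
(T(154, -103) - 513*J(0, B)) - 32579 = (154 - 513*2) - 32579 = (154 - 1026) - 32579 = -872 - 32579 = -33451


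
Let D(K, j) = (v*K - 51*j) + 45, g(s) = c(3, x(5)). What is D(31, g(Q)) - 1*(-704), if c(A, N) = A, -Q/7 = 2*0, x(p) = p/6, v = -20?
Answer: -24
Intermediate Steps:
x(p) = p/6 (x(p) = p*(1/6) = p/6)
Q = 0 (Q = -14*0 = -7*0 = 0)
g(s) = 3
D(K, j) = 45 - 51*j - 20*K (D(K, j) = (-20*K - 51*j) + 45 = (-51*j - 20*K) + 45 = 45 - 51*j - 20*K)
D(31, g(Q)) - 1*(-704) = (45 - 51*3 - 20*31) - 1*(-704) = (45 - 153 - 620) + 704 = -728 + 704 = -24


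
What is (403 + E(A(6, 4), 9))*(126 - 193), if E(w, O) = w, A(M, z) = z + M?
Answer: -27671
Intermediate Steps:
A(M, z) = M + z
(403 + E(A(6, 4), 9))*(126 - 193) = (403 + (6 + 4))*(126 - 193) = (403 + 10)*(-67) = 413*(-67) = -27671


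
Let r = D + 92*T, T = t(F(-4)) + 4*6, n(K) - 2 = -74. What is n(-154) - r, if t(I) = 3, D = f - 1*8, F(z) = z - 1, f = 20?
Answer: -2568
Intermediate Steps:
n(K) = -72 (n(K) = 2 - 74 = -72)
F(z) = -1 + z
D = 12 (D = 20 - 1*8 = 20 - 8 = 12)
T = 27 (T = 3 + 4*6 = 3 + 24 = 27)
r = 2496 (r = 12 + 92*27 = 12 + 2484 = 2496)
n(-154) - r = -72 - 1*2496 = -72 - 2496 = -2568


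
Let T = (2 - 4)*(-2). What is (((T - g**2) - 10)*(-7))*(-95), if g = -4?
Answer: -14630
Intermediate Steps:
T = 4 (T = -2*(-2) = 4)
(((T - g**2) - 10)*(-7))*(-95) = (((4 - 1*(-4)**2) - 10)*(-7))*(-95) = (((4 - 1*16) - 10)*(-7))*(-95) = (((4 - 16) - 10)*(-7))*(-95) = ((-12 - 10)*(-7))*(-95) = -22*(-7)*(-95) = 154*(-95) = -14630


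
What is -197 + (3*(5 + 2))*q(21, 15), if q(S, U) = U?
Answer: 118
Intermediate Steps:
-197 + (3*(5 + 2))*q(21, 15) = -197 + (3*(5 + 2))*15 = -197 + (3*7)*15 = -197 + 21*15 = -197 + 315 = 118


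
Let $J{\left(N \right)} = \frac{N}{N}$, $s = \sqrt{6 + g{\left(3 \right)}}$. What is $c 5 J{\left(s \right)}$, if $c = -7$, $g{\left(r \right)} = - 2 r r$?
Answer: $-35$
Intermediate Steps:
$g{\left(r \right)} = - 2 r^{2}$
$s = 2 i \sqrt{3}$ ($s = \sqrt{6 - 2 \cdot 3^{2}} = \sqrt{6 - 18} = \sqrt{-12} = 2 i \sqrt{3} \approx 3.4641 i$)
$J{\left(N \right)} = 1$
$c 5 J{\left(s \right)} = \left(-7\right) 5 \cdot 1 = \left(-35\right) 1 = -35$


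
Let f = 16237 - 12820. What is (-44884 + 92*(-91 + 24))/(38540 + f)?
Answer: -51048/41957 ≈ -1.2167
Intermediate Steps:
f = 3417
(-44884 + 92*(-91 + 24))/(38540 + f) = (-44884 + 92*(-91 + 24))/(38540 + 3417) = (-44884 + 92*(-67))/41957 = (-44884 - 6164)*(1/41957) = -51048*1/41957 = -51048/41957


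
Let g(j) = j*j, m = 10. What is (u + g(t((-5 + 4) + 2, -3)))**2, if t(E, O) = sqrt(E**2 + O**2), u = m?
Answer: 400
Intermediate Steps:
u = 10
g(j) = j**2
(u + g(t((-5 + 4) + 2, -3)))**2 = (10 + (sqrt(((-5 + 4) + 2)**2 + (-3)**2))**2)**2 = (10 + (sqrt((-1 + 2)**2 + 9))**2)**2 = (10 + (sqrt(1**2 + 9))**2)**2 = (10 + (sqrt(1 + 9))**2)**2 = (10 + (sqrt(10))**2)**2 = (10 + 10)**2 = 20**2 = 400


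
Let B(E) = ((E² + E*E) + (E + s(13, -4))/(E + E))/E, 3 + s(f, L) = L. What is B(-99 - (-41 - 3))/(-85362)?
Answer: 110927/86073350 ≈ 0.0012887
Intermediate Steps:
s(f, L) = -3 + L
B(E) = (2*E² + (-7 + E)/(2*E))/E (B(E) = ((E² + E*E) + (E + (-3 - 4))/(E + E))/E = ((E² + E²) + (E - 7)/((2*E)))/E = (2*E² + (-7 + E)*(1/(2*E)))/E = (2*E² + (-7 + E)/(2*E))/E)
B(-99 - (-41 - 3))/(-85362) = ((-7 + (-99 - (-41 - 3)) + 4*(-99 - (-41 - 3))³)/(2*(-99 - (-41 - 3))²))/(-85362) = ((-7 + (-99 - 1*(-44)) + 4*(-99 - 1*(-44))³)/(2*(-99 - 1*(-44))²))*(-1/85362) = ((-7 + (-99 + 44) + 4*(-99 + 44)³)/(2*(-99 + 44)²))*(-1/85362) = ((½)*(-7 - 55 + 4*(-55)³)/(-55)²)*(-1/85362) = ((½)*(1/3025)*(-7 - 55 + 4*(-166375)))*(-1/85362) = ((½)*(1/3025)*(-7 - 55 - 665500))*(-1/85362) = ((½)*(1/3025)*(-665562))*(-1/85362) = -332781/3025*(-1/85362) = 110927/86073350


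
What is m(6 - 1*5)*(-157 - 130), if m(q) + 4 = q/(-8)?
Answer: 9471/8 ≈ 1183.9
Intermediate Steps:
m(q) = -4 - q/8 (m(q) = -4 + q/(-8) = -4 + q*(-⅛) = -4 - q/8)
m(6 - 1*5)*(-157 - 130) = (-4 - (6 - 1*5)/8)*(-157 - 130) = (-4 - (6 - 5)/8)*(-287) = (-4 - ⅛*1)*(-287) = (-4 - ⅛)*(-287) = -33/8*(-287) = 9471/8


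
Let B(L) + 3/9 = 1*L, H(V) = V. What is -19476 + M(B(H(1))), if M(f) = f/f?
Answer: -19475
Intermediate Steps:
B(L) = -⅓ + L (B(L) = -⅓ + 1*L = -⅓ + L)
M(f) = 1
-19476 + M(B(H(1))) = -19476 + 1 = -19475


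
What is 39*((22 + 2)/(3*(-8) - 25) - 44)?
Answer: -85020/49 ≈ -1735.1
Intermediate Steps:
39*((22 + 2)/(3*(-8) - 25) - 44) = 39*(24/(-24 - 25) - 44) = 39*(24/(-49) - 44) = 39*(24*(-1/49) - 44) = 39*(-24/49 - 44) = 39*(-2180/49) = -85020/49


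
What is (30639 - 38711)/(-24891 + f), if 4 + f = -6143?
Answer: 4036/15519 ≈ 0.26007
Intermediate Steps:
f = -6147 (f = -4 - 6143 = -6147)
(30639 - 38711)/(-24891 + f) = (30639 - 38711)/(-24891 - 6147) = -8072/(-31038) = -8072*(-1/31038) = 4036/15519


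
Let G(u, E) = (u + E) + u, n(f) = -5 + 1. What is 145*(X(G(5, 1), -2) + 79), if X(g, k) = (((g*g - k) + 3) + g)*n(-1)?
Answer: -68005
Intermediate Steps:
n(f) = -4
G(u, E) = E + 2*u (G(u, E) = (E + u) + u = E + 2*u)
X(g, k) = -12 - 4*g - 4*g² + 4*k (X(g, k) = (((g*g - k) + 3) + g)*(-4) = (((g² - k) + 3) + g)*(-4) = ((3 + g² - k) + g)*(-4) = (3 + g + g² - k)*(-4) = -12 - 4*g - 4*g² + 4*k)
145*(X(G(5, 1), -2) + 79) = 145*((-12 - 4*(1 + 2*5) - 4*(1 + 2*5)² + 4*(-2)) + 79) = 145*((-12 - 4*(1 + 10) - 4*(1 + 10)² - 8) + 79) = 145*((-12 - 4*11 - 4*11² - 8) + 79) = 145*((-12 - 44 - 4*121 - 8) + 79) = 145*((-12 - 44 - 484 - 8) + 79) = 145*(-548 + 79) = 145*(-469) = -68005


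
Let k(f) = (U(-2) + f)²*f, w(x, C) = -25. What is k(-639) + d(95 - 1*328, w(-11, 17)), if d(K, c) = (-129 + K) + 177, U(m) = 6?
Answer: -256040456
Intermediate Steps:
d(K, c) = 48 + K
k(f) = f*(6 + f)² (k(f) = (6 + f)²*f = f*(6 + f)²)
k(-639) + d(95 - 1*328, w(-11, 17)) = -639*(6 - 639)² + (48 + (95 - 1*328)) = -639*(-633)² + (48 + (95 - 328)) = -639*400689 + (48 - 233) = -256040271 - 185 = -256040456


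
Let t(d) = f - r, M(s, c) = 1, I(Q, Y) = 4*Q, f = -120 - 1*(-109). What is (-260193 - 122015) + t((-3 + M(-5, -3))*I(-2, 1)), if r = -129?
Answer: -382090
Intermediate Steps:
f = -11 (f = -120 + 109 = -11)
t(d) = 118 (t(d) = -11 - 1*(-129) = -11 + 129 = 118)
(-260193 - 122015) + t((-3 + M(-5, -3))*I(-2, 1)) = (-260193 - 122015) + 118 = -382208 + 118 = -382090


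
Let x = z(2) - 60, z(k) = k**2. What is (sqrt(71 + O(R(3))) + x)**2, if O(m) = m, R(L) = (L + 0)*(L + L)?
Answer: (-56 + sqrt(89))**2 ≈ 2168.4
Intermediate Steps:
R(L) = 2*L**2 (R(L) = L*(2*L) = 2*L**2)
x = -56 (x = 2**2 - 60 = 4 - 60 = -56)
(sqrt(71 + O(R(3))) + x)**2 = (sqrt(71 + 2*3**2) - 56)**2 = (sqrt(71 + 2*9) - 56)**2 = (sqrt(71 + 18) - 56)**2 = (sqrt(89) - 56)**2 = (-56 + sqrt(89))**2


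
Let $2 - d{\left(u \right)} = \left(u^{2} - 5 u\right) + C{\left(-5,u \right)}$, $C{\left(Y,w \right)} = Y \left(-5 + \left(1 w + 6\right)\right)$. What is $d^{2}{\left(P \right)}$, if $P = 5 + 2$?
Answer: $784$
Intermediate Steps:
$P = 7$
$C{\left(Y,w \right)} = Y \left(1 + w\right)$ ($C{\left(Y,w \right)} = Y \left(-5 + \left(w + 6\right)\right) = Y \left(-5 + \left(6 + w\right)\right) = Y \left(1 + w\right)$)
$d{\left(u \right)} = 7 - u^{2} + 10 u$ ($d{\left(u \right)} = 2 - \left(\left(u^{2} - 5 u\right) - 5 \left(1 + u\right)\right) = 2 - \left(\left(u^{2} - 5 u\right) - \left(5 + 5 u\right)\right) = 2 - \left(-5 + u^{2} - 10 u\right) = 2 + \left(5 - u^{2} + 10 u\right) = 7 - u^{2} + 10 u$)
$d^{2}{\left(P \right)} = \left(7 - 7^{2} + 10 \cdot 7\right)^{2} = \left(7 - 49 + 70\right)^{2} = 28^{2} = 784$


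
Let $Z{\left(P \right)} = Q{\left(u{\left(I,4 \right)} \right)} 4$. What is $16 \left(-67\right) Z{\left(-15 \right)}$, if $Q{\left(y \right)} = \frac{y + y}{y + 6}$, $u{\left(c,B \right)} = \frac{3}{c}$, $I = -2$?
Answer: $\frac{8576}{3} \approx 2858.7$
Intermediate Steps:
$Q{\left(y \right)} = \frac{2 y}{6 + y}$
$Z{\left(P \right)} = - \frac{8}{3}$ ($Z{\left(P \right)} = \frac{2 \frac{3}{-2}}{6 + \frac{3}{-2}} \cdot 4 = \frac{2 \cdot 3 \left(- \frac{1}{2}\right)}{6 + 3 \left(- \frac{1}{2}\right)} 4 = 2 \left(- \frac{3}{2}\right) \frac{1}{6 - \frac{3}{2}} \cdot 4 = 2 \left(- \frac{3}{2}\right) \frac{1}{\frac{9}{2}} \cdot 4 = 2 \left(- \frac{3}{2}\right) \frac{2}{9} \cdot 4 = \left(- \frac{2}{3}\right) 4 = - \frac{8}{3}$)
$16 \left(-67\right) Z{\left(-15 \right)} = 16 \left(-67\right) \left(- \frac{8}{3}\right) = \left(-1072\right) \left(- \frac{8}{3}\right) = \frac{8576}{3}$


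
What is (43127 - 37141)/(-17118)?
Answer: -2993/8559 ≈ -0.34969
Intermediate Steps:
(43127 - 37141)/(-17118) = 5986*(-1/17118) = -2993/8559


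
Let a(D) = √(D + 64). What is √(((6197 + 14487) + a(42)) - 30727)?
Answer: √(-10043 + √106) ≈ 100.16*I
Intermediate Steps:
a(D) = √(64 + D)
√(((6197 + 14487) + a(42)) - 30727) = √(((6197 + 14487) + √(64 + 42)) - 30727) = √((20684 + √106) - 30727) = √(-10043 + √106)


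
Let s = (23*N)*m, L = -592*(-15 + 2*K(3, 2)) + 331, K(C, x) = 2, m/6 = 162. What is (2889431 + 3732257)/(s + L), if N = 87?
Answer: 6621688/1951815 ≈ 3.3926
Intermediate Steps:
m = 972 (m = 6*162 = 972)
L = 6843 (L = -592*(-15 + 2*2) + 331 = -592*(-15 + 4) + 331 = -592*(-11) + 331 = 6512 + 331 = 6843)
s = 1944972 (s = (23*87)*972 = 2001*972 = 1944972)
(2889431 + 3732257)/(s + L) = (2889431 + 3732257)/(1944972 + 6843) = 6621688/1951815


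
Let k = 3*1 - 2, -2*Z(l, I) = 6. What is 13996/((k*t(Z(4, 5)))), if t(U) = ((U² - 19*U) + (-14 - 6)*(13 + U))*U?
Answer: 6998/201 ≈ 34.816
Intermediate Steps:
Z(l, I) = -3 (Z(l, I) = -½*6 = -3)
k = 1 (k = 3 - 2 = 1)
t(U) = U*(-260 + U² - 39*U) (t(U) = ((U² - 19*U) - 20*(13 + U))*U = ((U² - 19*U) + (-260 - 20*U))*U = (-260 + U² - 39*U)*U = U*(-260 + U² - 39*U))
13996/((k*t(Z(4, 5)))) = 13996/((1*(-3*(-260 + (-3)² - 39*(-3))))) = 13996/((1*(-3*(-260 + 9 + 117)))) = 13996/((1*(-3*(-134)))) = 13996/((1*402)) = 13996/402 = 13996*(1/402) = 6998/201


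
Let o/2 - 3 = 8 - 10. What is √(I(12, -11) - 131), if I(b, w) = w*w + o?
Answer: 2*I*√2 ≈ 2.8284*I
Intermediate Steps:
o = 2 (o = 6 + 2*(8 - 10) = 6 + 2*(-2) = 6 - 4 = 2)
I(b, w) = 2 + w² (I(b, w) = w*w + 2 = w² + 2 = 2 + w²)
√(I(12, -11) - 131) = √((2 + (-11)²) - 131) = √((2 + 121) - 131) = √(123 - 131) = √(-8) = 2*I*√2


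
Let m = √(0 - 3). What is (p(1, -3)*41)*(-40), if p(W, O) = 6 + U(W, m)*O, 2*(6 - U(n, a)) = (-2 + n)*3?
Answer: 27060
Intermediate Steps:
m = I*√3 (m = √(-3) = I*√3 ≈ 1.732*I)
U(n, a) = 9 - 3*n/2 (U(n, a) = 6 - (-2 + n)*3/2 = 6 - (-6 + 3*n)/2 = 6 + (3 - 3*n/2) = 9 - 3*n/2)
p(W, O) = 6 + O*(9 - 3*W/2) (p(W, O) = 6 + (9 - 3*W/2)*O = 6 + O*(9 - 3*W/2))
(p(1, -3)*41)*(-40) = ((6 - 3/2*(-3)*(-6 + 1))*41)*(-40) = ((6 - 3/2*(-3)*(-5))*41)*(-40) = ((6 - 45/2)*41)*(-40) = -33/2*41*(-40) = -1353/2*(-40) = 27060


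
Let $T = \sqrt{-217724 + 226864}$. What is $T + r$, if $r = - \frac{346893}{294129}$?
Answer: $- \frac{115631}{98043} + 2 \sqrt{2285} \approx 94.424$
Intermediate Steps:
$r = - \frac{115631}{98043}$ ($r = \left(-346893\right) \frac{1}{294129} = - \frac{115631}{98043} \approx -1.1794$)
$T = 2 \sqrt{2285}$ ($T = \sqrt{9140} = 2 \sqrt{2285} \approx 95.603$)
$T + r = 2 \sqrt{2285} - \frac{115631}{98043} = - \frac{115631}{98043} + 2 \sqrt{2285}$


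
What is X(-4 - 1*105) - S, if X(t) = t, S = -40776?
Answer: 40667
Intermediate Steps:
X(-4 - 1*105) - S = (-4 - 1*105) - 1*(-40776) = (-4 - 105) + 40776 = -109 + 40776 = 40667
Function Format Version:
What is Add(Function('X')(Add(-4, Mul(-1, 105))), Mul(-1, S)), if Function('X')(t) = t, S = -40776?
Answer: 40667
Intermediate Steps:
Add(Function('X')(Add(-4, Mul(-1, 105))), Mul(-1, S)) = Add(Add(-4, Mul(-1, 105)), Mul(-1, -40776)) = Add(Add(-4, -105), 40776) = Add(-109, 40776) = 40667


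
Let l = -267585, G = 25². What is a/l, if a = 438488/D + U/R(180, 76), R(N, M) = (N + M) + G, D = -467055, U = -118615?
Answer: 55786036753/110104659626175 ≈ 0.00050666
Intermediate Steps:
G = 625
R(N, M) = 625 + M + N (R(N, M) = (N + M) + 625 = (M + N) + 625 = 625 + M + N)
a = -55786036753/411475455 (a = 438488/(-467055) - 118615/(625 + 76 + 180) = 438488*(-1/467055) - 118615/881 = -438488/467055 - 118615*1/881 = -438488/467055 - 118615/881 = -55786036753/411475455 ≈ -135.58)
a/l = -55786036753/411475455/(-267585) = -55786036753/411475455*(-1/267585) = 55786036753/110104659626175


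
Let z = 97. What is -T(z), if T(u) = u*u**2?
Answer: -912673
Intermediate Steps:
T(u) = u**3
-T(z) = -1*97**3 = -1*912673 = -912673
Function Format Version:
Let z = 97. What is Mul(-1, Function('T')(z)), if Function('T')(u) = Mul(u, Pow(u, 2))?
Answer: -912673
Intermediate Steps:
Function('T')(u) = Pow(u, 3)
Mul(-1, Function('T')(z)) = Mul(-1, Pow(97, 3)) = Mul(-1, 912673) = -912673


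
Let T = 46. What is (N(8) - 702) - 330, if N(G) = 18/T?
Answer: -23727/23 ≈ -1031.6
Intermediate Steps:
N(G) = 9/23 (N(G) = 18/46 = 18*(1/46) = 9/23)
(N(8) - 702) - 330 = (9/23 - 702) - 330 = -16137/23 - 330 = -23727/23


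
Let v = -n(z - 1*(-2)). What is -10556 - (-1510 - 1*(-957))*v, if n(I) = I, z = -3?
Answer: -10003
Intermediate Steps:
v = 1 (v = -(-3 - 1*(-2)) = -(-3 + 2) = -1*(-1) = 1)
-10556 - (-1510 - 1*(-957))*v = -10556 - (-1510 - 1*(-957)) = -10556 - (-1510 + 957) = -10556 - (-553) = -10556 - 1*(-553) = -10556 + 553 = -10003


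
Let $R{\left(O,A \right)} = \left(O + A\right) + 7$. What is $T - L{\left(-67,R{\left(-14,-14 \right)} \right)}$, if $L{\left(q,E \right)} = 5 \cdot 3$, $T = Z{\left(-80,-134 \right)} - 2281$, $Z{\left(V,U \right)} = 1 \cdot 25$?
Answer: $-2271$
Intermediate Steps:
$Z{\left(V,U \right)} = 25$
$R{\left(O,A \right)} = 7 + A + O$ ($R{\left(O,A \right)} = \left(A + O\right) + 7 = 7 + A + O$)
$T = -2256$ ($T = 25 - 2281 = -2256$)
$L{\left(q,E \right)} = 15$
$T - L{\left(-67,R{\left(-14,-14 \right)} \right)} = -2256 - 15 = -2271$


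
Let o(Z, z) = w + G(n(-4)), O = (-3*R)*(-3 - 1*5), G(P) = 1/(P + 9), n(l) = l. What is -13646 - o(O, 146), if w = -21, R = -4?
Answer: -68126/5 ≈ -13625.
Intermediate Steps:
G(P) = 1/(9 + P)
O = -96 (O = (-3*(-4))*(-3 - 1*5) = 12*(-3 - 5) = 12*(-8) = -96)
o(Z, z) = -104/5 (o(Z, z) = -21 + 1/(9 - 4) = -21 + 1/5 = -21 + ⅕ = -104/5)
-13646 - o(O, 146) = -13646 - 1*(-104/5) = -13646 + 104/5 = -68126/5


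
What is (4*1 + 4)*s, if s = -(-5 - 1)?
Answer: 48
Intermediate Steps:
s = 6 (s = -1*(-6) = 6)
(4*1 + 4)*s = (4*1 + 4)*6 = (4 + 4)*6 = 8*6 = 48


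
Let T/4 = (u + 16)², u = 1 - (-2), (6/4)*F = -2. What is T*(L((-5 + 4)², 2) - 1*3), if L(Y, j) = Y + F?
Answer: -14440/3 ≈ -4813.3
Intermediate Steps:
F = -4/3 (F = (⅔)*(-2) = -4/3 ≈ -1.3333)
u = 3 (u = 1 - 1*(-2) = 1 + 2 = 3)
T = 1444 (T = 4*(3 + 16)² = 4*19² = 4*361 = 1444)
L(Y, j) = -4/3 + Y (L(Y, j) = Y - 4/3 = -4/3 + Y)
T*(L((-5 + 4)², 2) - 1*3) = 1444*((-4/3 + (-5 + 4)²) - 1*3) = 1444*((-4/3 + (-1)²) - 3) = 1444*((-4/3 + 1) - 3) = 1444*(-⅓ - 3) = 1444*(-10/3) = -14440/3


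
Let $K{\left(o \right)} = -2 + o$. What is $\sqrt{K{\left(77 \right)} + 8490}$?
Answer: $\sqrt{8565} \approx 92.547$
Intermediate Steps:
$\sqrt{K{\left(77 \right)} + 8490} = \sqrt{\left(-2 + 77\right) + 8490} = \sqrt{75 + 8490} = \sqrt{8565}$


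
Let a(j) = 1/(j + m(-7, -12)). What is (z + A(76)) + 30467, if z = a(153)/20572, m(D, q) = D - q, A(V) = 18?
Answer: 99087712361/3250376 ≈ 30485.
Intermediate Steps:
a(j) = 1/(5 + j) (a(j) = 1/(j + (-7 - 1*(-12))) = 1/(j + (-7 + 12)) = 1/(j + 5) = 1/(5 + j))
z = 1/3250376 (z = 1/((5 + 153)*20572) = (1/20572)/158 = (1/158)*(1/20572) = 1/3250376 ≈ 3.0766e-7)
(z + A(76)) + 30467 = (1/3250376 + 18) + 30467 = 58506769/3250376 + 30467 = 99087712361/3250376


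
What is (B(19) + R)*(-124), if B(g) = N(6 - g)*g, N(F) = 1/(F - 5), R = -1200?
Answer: 1340378/9 ≈ 1.4893e+5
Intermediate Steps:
N(F) = 1/(-5 + F)
B(g) = g/(1 - g) (B(g) = g/(-5 + (6 - g)) = g/(1 - g))
(B(19) + R)*(-124) = (-1*19/(-1 + 19) - 1200)*(-124) = (-1*19/18 - 1200)*(-124) = (-1*19*1/18 - 1200)*(-124) = (-19/18 - 1200)*(-124) = -21619/18*(-124) = 1340378/9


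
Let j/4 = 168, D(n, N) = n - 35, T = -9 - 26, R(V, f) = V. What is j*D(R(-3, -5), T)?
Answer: -25536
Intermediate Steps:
T = -35
D(n, N) = -35 + n
j = 672 (j = 4*168 = 672)
j*D(R(-3, -5), T) = 672*(-35 - 3) = 672*(-38) = -25536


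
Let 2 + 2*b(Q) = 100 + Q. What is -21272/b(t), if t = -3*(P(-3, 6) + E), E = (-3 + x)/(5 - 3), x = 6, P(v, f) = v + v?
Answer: -85088/223 ≈ -381.56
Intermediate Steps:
P(v, f) = 2*v
E = 3/2 (E = (-3 + 6)/(5 - 3) = 3/2 ≈ 1.5000)
t = 27/2 (t = -3*(2*(-3) + 3/2) = -3*(-6 + 3/2) = -3*(-9/2) = 27/2 ≈ 13.500)
b(Q) = 49 + Q/2 (b(Q) = -1 + (100 + Q)/2 = -1 + (50 + Q/2) = 49 + Q/2)
-21272/b(t) = -21272/(49 + (½)*(27/2)) = -21272/(49 + 27/4) = -21272/223/4 = -21272*4/223 = -85088/223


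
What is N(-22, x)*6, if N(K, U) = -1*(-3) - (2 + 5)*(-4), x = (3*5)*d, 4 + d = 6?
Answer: 186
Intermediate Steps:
d = 2 (d = -4 + 6 = 2)
x = 30 (x = (3*5)*2 = 15*2 = 30)
N(K, U) = 31 (N(K, U) = 3 - 1*7*(-4) = 3 - 7*(-4) = 3 + 28 = 31)
N(-22, x)*6 = 31*6 = 186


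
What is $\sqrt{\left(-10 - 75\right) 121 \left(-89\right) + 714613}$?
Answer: $197 \sqrt{42} \approx 1276.7$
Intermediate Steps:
$\sqrt{\left(-10 - 75\right) 121 \left(-89\right) + 714613} = \sqrt{\left(-85\right) 121 \left(-89\right) + 714613} = \sqrt{\left(-10285\right) \left(-89\right) + 714613} = \sqrt{915365 + 714613} = \sqrt{1629978} = 197 \sqrt{42}$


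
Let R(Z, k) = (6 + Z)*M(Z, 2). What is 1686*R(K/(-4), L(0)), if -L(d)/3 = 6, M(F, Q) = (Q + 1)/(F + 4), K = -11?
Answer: 19670/3 ≈ 6556.7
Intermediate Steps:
M(F, Q) = (1 + Q)/(4 + F)
L(d) = -18 (L(d) = -3*6 = -18)
R(Z, k) = 3*(6 + Z)/(4 + Z) (R(Z, k) = (6 + Z)*((1 + 2)/(4 + Z)) = (6 + Z)*(3/(4 + Z)) = 3*(6 + Z)/(4 + Z))
1686*R(K/(-4), L(0)) = 1686*(3*(6 - 11/(-4))/(4 - 11/(-4))) = 1686*(3*(6 - 11*(-¼))/(4 - 11*(-¼))) = 1686*(3*(6 + 11/4)/(4 + 11/4)) = 1686*(3*(35/4)/(27/4)) = 1686*(3*(4/27)*(35/4)) = 1686*(35/9) = 19670/3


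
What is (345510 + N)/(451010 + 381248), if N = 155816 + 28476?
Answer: 37843/59447 ≈ 0.63658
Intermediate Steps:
N = 184292
(345510 + N)/(451010 + 381248) = (345510 + 184292)/(451010 + 381248) = 529802/832258 = 529802*(1/832258) = 37843/59447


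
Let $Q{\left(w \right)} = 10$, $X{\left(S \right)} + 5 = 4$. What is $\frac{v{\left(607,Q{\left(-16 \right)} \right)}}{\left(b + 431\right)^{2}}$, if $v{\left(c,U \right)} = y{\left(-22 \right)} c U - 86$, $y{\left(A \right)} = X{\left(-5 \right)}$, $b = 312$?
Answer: $- \frac{6156}{552049} \approx -0.011151$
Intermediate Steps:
$X{\left(S \right)} = -1$ ($X{\left(S \right)} = -5 + 4 = -1$)
$y{\left(A \right)} = -1$
$v{\left(c,U \right)} = -86 - U c$ ($v{\left(c,U \right)} = - c U - 86 = - U c - 86 = -86 - U c$)
$\frac{v{\left(607,Q{\left(-16 \right)} \right)}}{\left(b + 431\right)^{2}} = \frac{-86 - 10 \cdot 607}{\left(312 + 431\right)^{2}} = \frac{-86 - 6070}{743^{2}} = - \frac{6156}{552049}$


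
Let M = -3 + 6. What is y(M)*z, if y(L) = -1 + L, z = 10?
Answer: 20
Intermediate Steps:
M = 3
y(M)*z = (-1 + 3)*10 = 2*10 = 20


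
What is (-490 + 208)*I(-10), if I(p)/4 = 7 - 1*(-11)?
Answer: -20304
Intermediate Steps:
I(p) = 72 (I(p) = 4*(7 - 1*(-11)) = 4*(7 + 11) = 4*18 = 72)
(-490 + 208)*I(-10) = (-490 + 208)*72 = -282*72 = -20304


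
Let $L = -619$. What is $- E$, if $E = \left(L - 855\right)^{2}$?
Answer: $-2172676$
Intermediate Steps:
$E = 2172676$ ($E = \left(-619 - 855\right)^{2} = \left(-1474\right)^{2} = 2172676$)
$- E = \left(-1\right) 2172676 = -2172676$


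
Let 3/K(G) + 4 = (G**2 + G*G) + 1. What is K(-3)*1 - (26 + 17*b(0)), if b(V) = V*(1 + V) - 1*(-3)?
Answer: -384/5 ≈ -76.800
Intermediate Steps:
K(G) = 3/(-3 + 2*G**2) (K(G) = 3/(-4 + ((G**2 + G*G) + 1)) = 3/(-4 + ((G**2 + G**2) + 1)) = 3/(-4 + (2*G**2 + 1)) = 3/(-4 + (1 + 2*G**2)) = 3/(-3 + 2*G**2))
b(V) = 3 + V*(1 + V) (b(V) = V*(1 + V) + 3 = 3 + V*(1 + V))
K(-3)*1 - (26 + 17*b(0)) = (3/(-3 + 2*(-3)**2))*1 - (26 + 17*(3 + 0 + 0**2)) = (3/(-3 + 2*9))*1 - (26 + 17*(3 + 0 + 0)) = (3/(-3 + 18))*1 - (26 + 17*3) = (3/15)*1 - (26 + 51) = (3*(1/15))*1 - 1*77 = (1/5)*1 - 77 = 1/5 - 77 = -384/5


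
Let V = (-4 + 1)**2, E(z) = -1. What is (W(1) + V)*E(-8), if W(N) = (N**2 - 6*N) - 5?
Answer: 1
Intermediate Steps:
W(N) = -5 + N**2 - 6*N
V = 9 (V = (-3)**2 = 9)
(W(1) + V)*E(-8) = ((-5 + 1**2 - 6*1) + 9)*(-1) = ((-5 + 1 - 6) + 9)*(-1) = (-10 + 9)*(-1) = -1*(-1) = 1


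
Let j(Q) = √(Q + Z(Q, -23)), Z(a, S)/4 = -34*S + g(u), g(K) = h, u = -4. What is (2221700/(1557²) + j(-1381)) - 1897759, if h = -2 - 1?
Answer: -4600638136291/2424249 + √1735 ≈ -1.8977e+6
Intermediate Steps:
h = -3
g(K) = -3
Z(a, S) = -12 - 136*S (Z(a, S) = 4*(-34*S - 3) = 4*(-3 - 34*S) = -12 - 136*S)
j(Q) = √(3116 + Q) (j(Q) = √(Q + (-12 - 136*(-23))) = √(Q + (-12 + 3128)) = √(Q + 3116) = √(3116 + Q))
(2221700/(1557²) + j(-1381)) - 1897759 = (2221700/(1557²) + √(3116 - 1381)) - 1897759 = (2221700/2424249 + √1735) - 1897759 = -4600638136291/2424249 + √1735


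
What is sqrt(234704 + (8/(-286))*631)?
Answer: 2*sqrt(1199775291)/143 ≈ 484.44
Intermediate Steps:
sqrt(234704 + (8/(-286))*631) = sqrt(234704 + (8*(-1/286))*631) = sqrt(234704 - 4/143*631) = sqrt(234704 - 2524/143) = sqrt(33560148/143) = 2*sqrt(1199775291)/143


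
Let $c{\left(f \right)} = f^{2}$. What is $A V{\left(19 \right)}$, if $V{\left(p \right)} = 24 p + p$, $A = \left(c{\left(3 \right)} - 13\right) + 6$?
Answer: $950$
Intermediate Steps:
$A = 2$ ($A = \left(3^{2} - 13\right) + 6 = \left(9 - 13\right) + 6 = -4 + 6 = 2$)
$V{\left(p \right)} = 25 p$
$A V{\left(19 \right)} = 2 \cdot 25 \cdot 19 = 2 \cdot 475 = 950$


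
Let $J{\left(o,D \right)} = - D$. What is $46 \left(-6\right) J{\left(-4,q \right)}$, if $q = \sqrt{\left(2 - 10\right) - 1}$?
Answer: $828 i \approx 828.0 i$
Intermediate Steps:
$q = 3 i$ ($q = \sqrt{\left(2 - 10\right) - 1} = \sqrt{-8 - 1} = \sqrt{-9} = 3 i \approx 3.0 i$)
$46 \left(-6\right) J{\left(-4,q \right)} = 46 \left(-6\right) \left(- 3 i\right) = - 276 \left(- 3 i\right) = 828 i$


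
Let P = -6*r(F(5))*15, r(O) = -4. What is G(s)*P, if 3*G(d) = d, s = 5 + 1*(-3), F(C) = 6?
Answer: 240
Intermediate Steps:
s = 2 (s = 5 - 3 = 2)
G(d) = d/3
P = 360 (P = -6*(-4)*15 = 24*15 = 360)
G(s)*P = ((⅓)*2)*360 = (⅔)*360 = 240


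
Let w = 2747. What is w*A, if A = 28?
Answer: 76916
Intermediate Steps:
w*A = 2747*28 = 76916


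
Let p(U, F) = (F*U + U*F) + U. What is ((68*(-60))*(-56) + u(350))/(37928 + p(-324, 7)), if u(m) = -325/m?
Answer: 3198707/462952 ≈ 6.9094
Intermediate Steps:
p(U, F) = U + 2*F*U (p(U, F) = (F*U + F*U) + U = 2*F*U + U = U + 2*F*U)
((68*(-60))*(-56) + u(350))/(37928 + p(-324, 7)) = ((68*(-60))*(-56) - 325/350)/(37928 - 324*(1 + 2*7)) = (-4080*(-56) - 325*1/350)/(37928 - 324*(1 + 14)) = (228480 - 13/14)/(37928 - 324*15) = 3198707/(14*(37928 - 4860)) = (3198707/14)/33068 = (3198707/14)*(1/33068) = 3198707/462952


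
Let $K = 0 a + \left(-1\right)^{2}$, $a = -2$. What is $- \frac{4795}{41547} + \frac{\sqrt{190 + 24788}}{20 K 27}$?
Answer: $- \frac{4795}{41547} + \frac{\sqrt{24978}}{540} \approx 0.17726$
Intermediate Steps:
$K = 1$ ($K = 0 \left(-2\right) + \left(-1\right)^{2} = 0 + 1 = 1$)
$- \frac{4795}{41547} + \frac{\sqrt{190 + 24788}}{20 K 27} = - \frac{4795}{41547} + \frac{\sqrt{190 + 24788}}{20 \cdot 1 \cdot 27} = \left(-4795\right) \frac{1}{41547} + \frac{\sqrt{24978}}{20 \cdot 27} = - \frac{4795}{41547} + \frac{\sqrt{24978}}{540}$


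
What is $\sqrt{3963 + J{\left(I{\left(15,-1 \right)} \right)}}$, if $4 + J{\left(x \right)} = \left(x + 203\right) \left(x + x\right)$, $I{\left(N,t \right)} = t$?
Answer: $3 \sqrt{395} \approx 59.624$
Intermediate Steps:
$J{\left(x \right)} = -4 + 2 x \left(203 + x\right)$ ($J{\left(x \right)} = -4 + \left(x + 203\right) \left(x + x\right) = -4 + \left(203 + x\right) 2 x = -4 + 2 x \left(203 + x\right)$)
$\sqrt{3963 + J{\left(I{\left(15,-1 \right)} \right)}} = \sqrt{3963 + \left(-4 + 2 \left(-1\right)^{2} + 406 \left(-1\right)\right)} = \sqrt{3963 - 408} = \sqrt{3555} = 3 \sqrt{395}$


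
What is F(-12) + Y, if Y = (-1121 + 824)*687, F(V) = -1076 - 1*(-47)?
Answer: -205068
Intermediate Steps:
F(V) = -1029 (F(V) = -1076 + 47 = -1029)
Y = -204039 (Y = -297*687 = -204039)
F(-12) + Y = -1029 - 204039 = -205068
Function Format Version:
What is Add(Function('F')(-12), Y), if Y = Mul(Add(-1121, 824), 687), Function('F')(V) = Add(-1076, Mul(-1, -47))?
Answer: -205068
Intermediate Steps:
Function('F')(V) = -1029 (Function('F')(V) = Add(-1076, 47) = -1029)
Y = -204039 (Y = Mul(-297, 687) = -204039)
Add(Function('F')(-12), Y) = Add(-1029, -204039) = -205068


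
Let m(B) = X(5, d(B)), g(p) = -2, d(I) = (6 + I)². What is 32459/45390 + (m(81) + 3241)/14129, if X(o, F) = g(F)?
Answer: 605631421/641315310 ≈ 0.94436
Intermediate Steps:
X(o, F) = -2
m(B) = -2
32459/45390 + (m(81) + 3241)/14129 = 32459/45390 + (-2 + 3241)/14129 = 32459*(1/45390) + 3239*(1/14129) = 32459/45390 + 3239/14129 = 605631421/641315310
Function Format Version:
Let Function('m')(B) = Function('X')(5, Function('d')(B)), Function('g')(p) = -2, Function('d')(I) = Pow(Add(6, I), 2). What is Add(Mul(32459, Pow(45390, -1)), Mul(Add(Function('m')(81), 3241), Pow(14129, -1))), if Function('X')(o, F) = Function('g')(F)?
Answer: Rational(605631421, 641315310) ≈ 0.94436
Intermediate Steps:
Function('X')(o, F) = -2
Function('m')(B) = -2
Add(Mul(32459, Pow(45390, -1)), Mul(Add(Function('m')(81), 3241), Pow(14129, -1))) = Add(Mul(32459, Pow(45390, -1)), Mul(Add(-2, 3241), Pow(14129, -1))) = Add(Mul(32459, Rational(1, 45390)), Mul(3239, Rational(1, 14129))) = Add(Rational(32459, 45390), Rational(3239, 14129)) = Rational(605631421, 641315310)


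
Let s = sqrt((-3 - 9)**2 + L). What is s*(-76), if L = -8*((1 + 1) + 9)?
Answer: -152*sqrt(14) ≈ -568.73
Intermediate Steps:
L = -88 (L = -8*(2 + 9) = -8*11 = -88)
s = 2*sqrt(14) (s = sqrt((-3 - 9)**2 - 88) = sqrt((-12)**2 - 88) = sqrt(144 - 88) = sqrt(56) = 2*sqrt(14) ≈ 7.4833)
s*(-76) = (2*sqrt(14))*(-76) = -152*sqrt(14)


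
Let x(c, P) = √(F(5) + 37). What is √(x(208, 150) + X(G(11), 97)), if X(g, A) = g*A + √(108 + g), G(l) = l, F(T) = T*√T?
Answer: √(1067 + √119 + √(37 + 5*√5)) ≈ 32.937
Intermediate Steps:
F(T) = T^(3/2)
x(c, P) = √(37 + 5*√5) (x(c, P) = √(5^(3/2) + 37) = √(5*√5 + 37) = √(37 + 5*√5))
X(g, A) = √(108 + g) + A*g (X(g, A) = A*g + √(108 + g) = √(108 + g) + A*g)
√(x(208, 150) + X(G(11), 97)) = √(√(37 + 5*√5) + (√(108 + 11) + 97*11)) = √(√(37 + 5*√5) + (√119 + 1067)) = √(√(37 + 5*√5) + (1067 + √119)) = √(1067 + √119 + √(37 + 5*√5))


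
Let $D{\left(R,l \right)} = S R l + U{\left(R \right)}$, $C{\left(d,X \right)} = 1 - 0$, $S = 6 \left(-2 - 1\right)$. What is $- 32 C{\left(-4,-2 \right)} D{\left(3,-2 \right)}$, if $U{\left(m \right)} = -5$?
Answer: $-3296$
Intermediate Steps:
$S = -18$ ($S = 6 \left(-3\right) = -18$)
$C{\left(d,X \right)} = 1$ ($C{\left(d,X \right)} = 1 + 0 = 1$)
$D{\left(R,l \right)} = -5 - 18 R l$ ($D{\left(R,l \right)} = - 18 R l - 5 = -5 - 18 R l$)
$- 32 C{\left(-4,-2 \right)} D{\left(3,-2 \right)} = \left(-32\right) 1 \left(-5 - 54 \left(-2\right)\right) = - 32 \left(-5 + 108\right) = \left(-32\right) 103 = -3296$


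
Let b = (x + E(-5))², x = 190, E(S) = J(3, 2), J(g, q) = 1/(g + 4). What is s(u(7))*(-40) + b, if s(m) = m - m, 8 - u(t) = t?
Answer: 1771561/49 ≈ 36154.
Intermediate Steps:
u(t) = 8 - t
J(g, q) = 1/(4 + g)
E(S) = ⅐ (E(S) = 1/(4 + 3) = 1/7 = ⅐)
s(m) = 0
b = 1771561/49 (b = (190 + ⅐)² = (1331/7)² = 1771561/49 ≈ 36154.)
s(u(7))*(-40) + b = 0*(-40) + 1771561/49 = 0 + 1771561/49 = 1771561/49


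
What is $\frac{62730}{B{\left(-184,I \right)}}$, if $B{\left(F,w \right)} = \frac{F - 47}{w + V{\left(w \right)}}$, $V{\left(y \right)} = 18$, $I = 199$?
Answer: $- \frac{648210}{11} \approx -58928.0$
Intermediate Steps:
$B{\left(F,w \right)} = \frac{-47 + F}{18 + w}$ ($B{\left(F,w \right)} = \frac{F - 47}{w + 18} = \frac{-47 + F}{18 + w}$)
$\frac{62730}{B{\left(-184,I \right)}} = \frac{62730}{\frac{1}{18 + 199} \left(-47 - 184\right)} = \frac{62730}{\frac{1}{217} \left(-231\right)} = \frac{62730}{- \frac{33}{31}} = 62730 \left(- \frac{31}{33}\right) = - \frac{648210}{11}$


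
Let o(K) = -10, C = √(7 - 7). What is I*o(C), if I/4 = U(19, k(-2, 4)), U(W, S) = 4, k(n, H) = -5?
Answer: -160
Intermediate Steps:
C = 0 (C = √0 = 0)
I = 16 (I = 4*4 = 16)
I*o(C) = 16*(-10) = -160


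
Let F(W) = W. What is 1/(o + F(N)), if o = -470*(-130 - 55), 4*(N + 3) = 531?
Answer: 4/348319 ≈ 1.1484e-5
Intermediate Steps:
N = 519/4 (N = -3 + (1/4)*531 = -3 + 531/4 = 519/4 ≈ 129.75)
o = 86950 (o = -470*(-185) = 86950)
1/(o + F(N)) = 1/(86950 + 519/4) = 1/(348319/4) = 4/348319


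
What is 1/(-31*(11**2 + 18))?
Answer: -1/4309 ≈ -0.00023207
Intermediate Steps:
1/(-31*(11**2 + 18)) = 1/(-31*(121 + 18)) = 1/(-31*139) = 1/(-4309) = -1/4309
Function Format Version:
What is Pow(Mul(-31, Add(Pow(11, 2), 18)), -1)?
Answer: Rational(-1, 4309) ≈ -0.00023207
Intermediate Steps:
Pow(Mul(-31, Add(Pow(11, 2), 18)), -1) = Pow(Mul(-31, Add(121, 18)), -1) = Pow(Mul(-31, 139), -1) = Pow(-4309, -1) = Rational(-1, 4309)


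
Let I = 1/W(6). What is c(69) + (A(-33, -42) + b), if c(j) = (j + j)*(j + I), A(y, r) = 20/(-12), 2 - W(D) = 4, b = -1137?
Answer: 24943/3 ≈ 8314.3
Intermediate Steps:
W(D) = -2 (W(D) = 2 - 1*4 = 2 - 4 = -2)
I = -½ (I = 1/(-2) = -½ ≈ -0.50000)
A(y, r) = -5/3 (A(y, r) = 20*(-1/12) = -5/3)
c(j) = 2*j*(-½ + j) (c(j) = (j + j)*(j - ½) = (2*j)*(-½ + j) = 2*j*(-½ + j))
c(69) + (A(-33, -42) + b) = 69*(-1 + 2*69) + (-5/3 - 1137) = 69*(-1 + 138) - 3416/3 = 69*137 - 3416/3 = 9453 - 3416/3 = 24943/3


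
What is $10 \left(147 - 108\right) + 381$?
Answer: $771$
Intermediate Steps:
$10 \left(147 - 108\right) + 381 = 10 \cdot 39 + 381 = 390 + 381 = 771$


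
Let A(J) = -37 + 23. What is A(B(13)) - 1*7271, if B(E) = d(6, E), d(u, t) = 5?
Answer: -7285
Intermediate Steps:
B(E) = 5
A(J) = -14
A(B(13)) - 1*7271 = -14 - 1*7271 = -14 - 7271 = -7285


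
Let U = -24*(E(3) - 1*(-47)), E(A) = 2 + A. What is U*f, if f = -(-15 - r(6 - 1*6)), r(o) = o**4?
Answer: -18720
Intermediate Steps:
U = -1248 (U = -24*((2 + 3) - 1*(-47)) = -24*(5 + 47) = -24*52 = -1248)
f = 15 (f = -(-15 - (6 - 1*6)**4) = -(-15 - (6 - 6)**4) = -(-15 - 1*0**4) = -(-15 - 1*0) = -(-15 + 0) = -1*(-15) = 15)
U*f = -1248*15 = -18720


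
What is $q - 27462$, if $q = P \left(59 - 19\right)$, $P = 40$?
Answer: $-25862$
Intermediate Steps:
$q = 1600$ ($q = 40 \left(59 - 19\right) = 40 \cdot 40 = 1600$)
$q - 27462 = 1600 - 27462 = -25862$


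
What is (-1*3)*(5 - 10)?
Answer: 15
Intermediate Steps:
(-1*3)*(5 - 10) = -3*(-5) = 15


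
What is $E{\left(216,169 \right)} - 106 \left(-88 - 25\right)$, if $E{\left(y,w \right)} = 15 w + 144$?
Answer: $14657$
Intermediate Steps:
$E{\left(y,w \right)} = 144 + 15 w$
$E{\left(216,169 \right)} - 106 \left(-88 - 25\right) = \left(144 + 15 \cdot 169\right) - 106 \left(-88 - 25\right) = \left(144 + 2535\right) - -11978 = 2679 + 11978 = 14657$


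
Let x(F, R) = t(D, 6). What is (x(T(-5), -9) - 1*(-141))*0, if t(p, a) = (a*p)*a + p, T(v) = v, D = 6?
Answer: 0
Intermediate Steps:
t(p, a) = p + p*a² (t(p, a) = p*a² + p = p + p*a²)
x(F, R) = 222 (x(F, R) = 6*(1 + 6²) = 6*(1 + 36) = 6*37 = 222)
(x(T(-5), -9) - 1*(-141))*0 = (222 - 1*(-141))*0 = (222 + 141)*0 = 363*0 = 0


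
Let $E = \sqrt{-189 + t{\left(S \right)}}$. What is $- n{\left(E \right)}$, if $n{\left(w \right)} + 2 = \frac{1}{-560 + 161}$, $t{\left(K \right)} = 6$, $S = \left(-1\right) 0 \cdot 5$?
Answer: $\frac{799}{399} \approx 2.0025$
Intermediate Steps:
$S = 0$ ($S = 0 \cdot 5 = 0$)
$E = i \sqrt{183}$ ($E = \sqrt{-189 + 6} = \sqrt{-183} = i \sqrt{183} \approx 13.528 i$)
$n{\left(w \right)} = - \frac{799}{399}$ ($n{\left(w \right)} = -2 + \frac{1}{-560 + 161} = -2 + \frac{1}{-399} = -2 - \frac{1}{399} = - \frac{799}{399}$)
$- n{\left(E \right)} = \left(-1\right) \left(- \frac{799}{399}\right) = \frac{799}{399}$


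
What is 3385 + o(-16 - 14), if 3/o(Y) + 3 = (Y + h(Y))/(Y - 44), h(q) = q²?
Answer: 616033/182 ≈ 3384.8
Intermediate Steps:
o(Y) = 3/(-3 + (Y + Y²)/(-44 + Y)) (o(Y) = 3/(-3 + (Y + Y²)/(Y - 44)) = 3/(-3 + (Y + Y²)/(-44 + Y)))
3385 + o(-16 - 14) = 3385 + 3*(-44 + (-16 - 14))/(132 + (-16 - 14)² - 2*(-16 - 14)) = 3385 + 3*(-44 - 30)/(132 + (-30)² - 2*(-30)) = 3385 + 3*(-74)/(132 + 900 + 60) = 3385 + 3*(-74)/1092 = 3385 + 3*(1/1092)*(-74) = 3385 - 37/182 = 616033/182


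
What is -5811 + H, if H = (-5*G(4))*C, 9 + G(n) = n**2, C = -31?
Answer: -4726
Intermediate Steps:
G(n) = -9 + n**2
H = 1085 (H = -5*(-9 + 4**2)*(-31) = -5*(-9 + 16)*(-31) = -5*7*(-31) = -35*(-31) = 1085)
-5811 + H = -5811 + 1085 = -4726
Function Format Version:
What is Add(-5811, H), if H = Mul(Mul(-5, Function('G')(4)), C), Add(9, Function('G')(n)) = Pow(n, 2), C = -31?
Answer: -4726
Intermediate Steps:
Function('G')(n) = Add(-9, Pow(n, 2))
H = 1085 (H = Mul(Mul(-5, Add(-9, Pow(4, 2))), -31) = Mul(Mul(-5, Add(-9, 16)), -31) = Mul(Mul(-5, 7), -31) = Mul(-35, -31) = 1085)
Add(-5811, H) = Add(-5811, 1085) = -4726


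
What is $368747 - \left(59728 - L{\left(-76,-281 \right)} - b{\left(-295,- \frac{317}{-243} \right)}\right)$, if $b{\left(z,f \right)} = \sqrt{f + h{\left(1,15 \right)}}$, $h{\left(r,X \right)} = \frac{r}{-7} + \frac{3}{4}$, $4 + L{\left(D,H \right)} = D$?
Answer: $308939 + \frac{\sqrt{273147}}{378} \approx 3.0894 \cdot 10^{5}$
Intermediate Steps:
$L{\left(D,H \right)} = -4 + D$
$h{\left(r,X \right)} = \frac{3}{4} - \frac{r}{7}$ ($h{\left(r,X \right)} = r \left(- \frac{1}{7}\right) + 3 \cdot \frac{1}{4} = - \frac{r}{7} + \frac{3}{4} = \frac{3}{4} - \frac{r}{7}$)
$b{\left(z,f \right)} = \sqrt{\frac{17}{28} + f}$ ($b{\left(z,f \right)} = \sqrt{f + \left(\frac{3}{4} - \frac{1}{7}\right)} = \sqrt{f + \frac{17}{28}} = \sqrt{\frac{17}{28} + f}$)
$368747 - \left(59728 - L{\left(-76,-281 \right)} - b{\left(-295,- \frac{317}{-243} \right)}\right) = 368747 - \left(59808 - \frac{\sqrt{119 + 196 \left(- \frac{317}{-243}\right)}}{14}\right) = 368747 - \left(59808 - \frac{\sqrt{119 + 196 \left(\left(-317\right) \left(- \frac{1}{243}\right)\right)}}{14}\right) = 368747 - \left(59808 - \frac{\sqrt{119 + 196 \cdot \frac{317}{243}}}{14}\right) = 368747 - \left(59808 - \frac{\sqrt{119 + \frac{62132}{243}}}{14}\right) = 368747 - \left(59808 - \frac{\sqrt{273147}}{378}\right) = 308939 + \frac{\sqrt{273147}}{378}$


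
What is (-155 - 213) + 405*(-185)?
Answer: -75293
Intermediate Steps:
(-155 - 213) + 405*(-185) = -368 - 74925 = -75293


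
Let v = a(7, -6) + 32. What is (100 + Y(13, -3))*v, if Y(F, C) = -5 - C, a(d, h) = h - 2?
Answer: 2352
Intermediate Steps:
a(d, h) = -2 + h
v = 24 (v = (-2 - 6) + 32 = -8 + 32 = 24)
(100 + Y(13, -3))*v = (100 + (-5 - 1*(-3)))*24 = (100 + (-5 + 3))*24 = (100 - 2)*24 = 98*24 = 2352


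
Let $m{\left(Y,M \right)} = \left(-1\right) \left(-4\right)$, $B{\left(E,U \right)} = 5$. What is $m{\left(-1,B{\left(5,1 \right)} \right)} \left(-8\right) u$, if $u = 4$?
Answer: $-128$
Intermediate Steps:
$m{\left(Y,M \right)} = 4$
$m{\left(-1,B{\left(5,1 \right)} \right)} \left(-8\right) u = 4 \left(-8\right) 4 = \left(-32\right) 4 = -128$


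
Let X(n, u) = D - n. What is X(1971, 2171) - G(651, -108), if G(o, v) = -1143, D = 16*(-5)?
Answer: -908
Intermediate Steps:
D = -80
X(n, u) = -80 - n
X(1971, 2171) - G(651, -108) = (-80 - 1*1971) - 1*(-1143) = (-80 - 1971) + 1143 = -2051 + 1143 = -908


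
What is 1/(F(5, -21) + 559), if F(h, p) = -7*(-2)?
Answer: 1/573 ≈ 0.0017452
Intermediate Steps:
F(h, p) = 14
1/(F(5, -21) + 559) = 1/(14 + 559) = 1/573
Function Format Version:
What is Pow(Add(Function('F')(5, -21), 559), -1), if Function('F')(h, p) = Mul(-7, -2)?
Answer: Rational(1, 573) ≈ 0.0017452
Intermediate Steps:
Function('F')(h, p) = 14
Pow(Add(Function('F')(5, -21), 559), -1) = Pow(Add(14, 559), -1) = Pow(573, -1) = Rational(1, 573)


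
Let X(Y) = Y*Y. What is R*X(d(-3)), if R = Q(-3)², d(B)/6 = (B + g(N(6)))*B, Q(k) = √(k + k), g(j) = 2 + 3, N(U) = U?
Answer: -7776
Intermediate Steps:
g(j) = 5
Q(k) = √2*√k (Q(k) = √(2*k) = √2*√k)
d(B) = 6*B*(5 + B) (d(B) = 6*((B + 5)*B) = 6*((5 + B)*B) = 6*(B*(5 + B)) = 6*B*(5 + B))
X(Y) = Y²
R = -6 (R = (√2*√(-3))² = (√2*(I*√3))² = (I*√6)² = -6)
R*X(d(-3)) = -6*324*(5 - 3)² = -6*(6*(-3)*2)² = -6*(-36)² = -6*1296 = -7776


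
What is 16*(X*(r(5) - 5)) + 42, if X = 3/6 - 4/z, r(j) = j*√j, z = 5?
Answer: 66 - 24*√5 ≈ 12.334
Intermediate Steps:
r(j) = j^(3/2)
X = -3/10 (X = 3/6 - 4/5 = 3*(⅙) - 4*⅕ = ½ - ⅘ = -3/10 ≈ -0.30000)
16*(X*(r(5) - 5)) + 42 = 16*(-3*(5^(3/2) - 5)/10) + 42 = 16*(-3*(5*√5 - 5)/10) + 42 = 16*(-3*(-5 + 5*√5)/10) + 42 = 16*(3/2 - 3*√5/2) + 42 = (24 - 24*√5) + 42 = 66 - 24*√5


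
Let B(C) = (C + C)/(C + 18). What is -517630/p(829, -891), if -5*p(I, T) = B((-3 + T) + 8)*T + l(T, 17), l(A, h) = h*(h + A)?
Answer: -561628550/3618899 ≈ -155.19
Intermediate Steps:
l(A, h) = h*(A + h)
B(C) = 2*C/(18 + C) (B(C) = (2*C)/(18 + C) = 2*C/(18 + C))
p(I, T) = -289/5 - 17*T/5 - 2*T*(5 + T)/(5*(23 + T)) (p(I, T) = -((2*((-3 + T) + 8)/(18 + ((-3 + T) + 8)))*T + 17*(T + 17))/5 = -((2*(5 + T)/(18 + (5 + T)))*T + 17*(17 + T))/5 = -((2*(5 + T)/(23 + T))*T + (289 + 17*T))/5 = -(2*T*(5 + T)/(23 + T) + (289 + 17*T))/5 = -(289 + 17*T + 2*T*(5 + T)/(23 + T))/5 = -289/5 - 17*T/5 - 2*T*(5 + T)/(5*(23 + T)))
-517630/p(829, -891) = -517630*5*(23 - 891)/(-6647 - 690*(-891) - 19*(-891)²) = -517630*(-4340/(-6647 + 614790 - 19*793881)) = -517630*(-4340/(-6647 + 614790 - 15083739)) = -517630/((⅕)*(-1/868)*(-14475596)) = -517630/3618899/1085 = -517630*1085/3618899 = -561628550/3618899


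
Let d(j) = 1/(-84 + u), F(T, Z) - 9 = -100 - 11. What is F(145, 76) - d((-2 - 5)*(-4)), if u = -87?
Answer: -17441/171 ≈ -101.99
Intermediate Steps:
F(T, Z) = -102 (F(T, Z) = 9 + (-100 - 11) = 9 - 111 = -102)
d(j) = -1/171 (d(j) = 1/(-84 - 87) = 1/(-171) = -1/171)
F(145, 76) - d((-2 - 5)*(-4)) = -102 - 1*(-1/171) = -102 + 1/171 = -17441/171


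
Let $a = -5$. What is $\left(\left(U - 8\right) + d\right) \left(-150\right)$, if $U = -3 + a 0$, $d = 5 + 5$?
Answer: $150$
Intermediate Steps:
$d = 10$
$U = -3$ ($U = -3 - 0 = -3 + 0 = -3$)
$\left(\left(U - 8\right) + d\right) \left(-150\right) = \left(\left(-3 - 8\right) + 10\right) \left(-150\right) = \left(-11 + 10\right) \left(-150\right) = \left(-1\right) \left(-150\right) = 150$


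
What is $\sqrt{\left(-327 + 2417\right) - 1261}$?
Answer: $\sqrt{829} \approx 28.792$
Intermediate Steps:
$\sqrt{\left(-327 + 2417\right) - 1261} = \sqrt{2090 - 1261} = \sqrt{829}$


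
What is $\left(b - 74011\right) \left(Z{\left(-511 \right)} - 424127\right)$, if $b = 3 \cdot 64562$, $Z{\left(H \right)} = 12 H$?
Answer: $-51491245825$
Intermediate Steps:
$b = 193686$
$\left(b - 74011\right) \left(Z{\left(-511 \right)} - 424127\right) = \left(193686 - 74011\right) \left(12 \left(-511\right) - 424127\right) = 119675 \left(-6132 - 424127\right) = 119675 \left(-430259\right) = -51491245825$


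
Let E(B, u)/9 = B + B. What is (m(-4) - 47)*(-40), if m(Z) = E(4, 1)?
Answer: -1000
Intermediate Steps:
E(B, u) = 18*B (E(B, u) = 9*(B + B) = 9*(2*B) = 18*B)
m(Z) = 72 (m(Z) = 18*4 = 72)
(m(-4) - 47)*(-40) = (72 - 47)*(-40) = 25*(-40) = -1000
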